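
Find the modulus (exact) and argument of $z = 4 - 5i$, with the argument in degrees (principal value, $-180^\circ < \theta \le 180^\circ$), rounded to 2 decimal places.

|z| = sqrt(4^2 + (-5)^2) = sqrt(41)
arg(z) = arctan(b/a) = arctan(-5/4) (quadrant-adjusted) = -51.34°


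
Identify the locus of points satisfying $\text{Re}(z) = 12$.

Re(z) = x where z = x + yi; the equation x = 12 is satisfied by all points with that x-coordinate
Locus: Vertical line x = 12


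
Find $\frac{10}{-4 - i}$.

Multiply numerator and denominator by conjugate (-4 + i):
= (10)(-4 + i) / ((-4)^2 + (-1)^2)
= (-40 + 10i) / 17
= -40/17 + (10/17)i


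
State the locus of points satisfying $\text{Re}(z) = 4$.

Re(z) = x where z = x + yi; the equation x = 4 is satisfied by all points with that x-coordinate
Locus: Vertical line x = 4


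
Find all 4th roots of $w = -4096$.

|w| = 4096, arg(w) = 180°
Root modulus = 4096^(1/4) = 8
Root arguments: θ_k = (180° + 360°k)/4 for k = 0, 1, ..., 3
Roots: 4*sqrt(2) + 4*sqrt(2)i, -4*sqrt(2) + 4*sqrt(2)i, -4*sqrt(2) - 4*sqrt(2)i, 4*sqrt(2) - 4*sqrt(2)i


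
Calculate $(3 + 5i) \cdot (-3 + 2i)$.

(a1*a2 - b1*b2) + (a1*b2 + b1*a2)i
= (-9 - 10) + (6 + (-15))i
= -19 - 9i


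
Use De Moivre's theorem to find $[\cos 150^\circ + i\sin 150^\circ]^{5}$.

By De Moivre: z^n = r^n(cos(nθ) + i sin(nθ))
= 1^5(cos(5*150°) + i sin(5*150°))
= 1(cos 30° + i sin 30°)
= sqrt(3)/2 + (1/2)i


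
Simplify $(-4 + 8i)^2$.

(a + bi)^2 = a^2 - b^2 + 2abi
= (-4)^2 - 8^2 + 2*(-4)*8i
= -48 - 64i


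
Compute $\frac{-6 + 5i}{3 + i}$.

Multiply numerator and denominator by conjugate (3 - i):
= (-6 + 5i)(3 - i) / (3^2 + 1^2)
= (-13 + 21i) / 10
= -13/10 + (21/10)i


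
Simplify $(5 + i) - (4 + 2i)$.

(5 - 4) + (1 - 2)i = 1 - i


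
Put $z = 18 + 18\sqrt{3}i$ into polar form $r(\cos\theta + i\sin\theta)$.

r = |z| = sqrt(a^2 + b^2) = sqrt((18)^2 + (18*sqrt(3))^2) = sqrt(324 + 972) = sqrt(1296) = 36
θ = arctan(b/a) = arctan(31.1769/18) (quadrant-adjusted) = 60°
z = 36(cos 60° + i sin 60°)


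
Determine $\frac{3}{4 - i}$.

Multiply numerator and denominator by conjugate (4 + i):
= (3)(4 + i) / (4^2 + (-1)^2)
= (12 + 3i) / 17
= 12/17 + (3/17)i


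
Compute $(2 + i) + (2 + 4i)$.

(2 + 2) + (1 + 4)i = 4 + 5i


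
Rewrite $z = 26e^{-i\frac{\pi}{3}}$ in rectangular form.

a = r cos θ = 26 * 1/2 = 13
b = r sin θ = 26 * -sqrt(3)/2 = -13*sqrt(3)
z = 13 - 13*sqrt(3)i


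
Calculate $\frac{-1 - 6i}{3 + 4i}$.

Multiply numerator and denominator by conjugate (3 - 4i):
= (-1 - 6i)(3 - 4i) / (3^2 + 4^2)
= (-27 - 14i) / 25
= -27/25 - (14/25)i


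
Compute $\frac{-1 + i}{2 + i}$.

Multiply numerator and denominator by conjugate (2 - i):
= (-1 + i)(2 - i) / (2^2 + 1^2)
= (-1 + 3i) / 5
= -1/5 + (3/5)i


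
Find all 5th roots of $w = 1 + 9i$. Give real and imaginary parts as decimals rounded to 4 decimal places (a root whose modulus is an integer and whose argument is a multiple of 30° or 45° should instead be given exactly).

|w| = sqrt(82) ≈ 9.055385, arg(w) ≈ 83.659808°
Root modulus = sqrt(82)^(1/5) ≈ 1.553751
Root arguments: θ_k = (arg(w) + 360°k)/5 for k = 0, 1, ..., 4
Compute each root as (root modulus)(cos θ_k + i sin θ_k) using full-precision intermediates, then round to 4 decimal places.
Roots: 1.4880 + 0.4473i, 0.0344 + 1.5534i, -1.4667 + 0.5127i, -0.9409 - 1.2365i, 0.8852 - 1.2769i


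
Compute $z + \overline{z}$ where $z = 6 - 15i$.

z + conjugate(z) = (a + bi) + (a - bi) = 2a
= 2 * 6 = 12


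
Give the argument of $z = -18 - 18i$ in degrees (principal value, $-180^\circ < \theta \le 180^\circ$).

θ = arctan(b/a) = arctan(-18/-18) (quadrant-adjusted) = -135°


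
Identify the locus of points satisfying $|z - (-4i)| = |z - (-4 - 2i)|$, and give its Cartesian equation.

|z - z1| = |z - z2| means z is equidistant from z1 and z2,
i.e. the perpendicular bisector of the segment from (0, -4) to (-4, -2) (midpoint (-2, -3)).
With z = x + yi, square both sides:
(x - 0)^2 + (y - (-4))^2 = (x - (-4))^2 + (y - (-2))^2
The x^2 and y^2 terms cancel: -8x + 4y = 20 - 16 = 4
Simplify: 2x - y = -1
Locus: Perpendicular bisector of the segment from (0, -4) to (-4, -2): the line 2x - y = -1


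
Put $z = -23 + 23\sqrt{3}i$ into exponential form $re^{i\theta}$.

r = |z| = sqrt((-23)^2 + (23*sqrt(3))^2) = sqrt(529 + 1587) = sqrt(2116) = 46
θ = arctan(b/a) = arctan(39.8372/-23) (quadrant-adjusted) = 120° = 2π/3
z = 46e^(i*2π/3)


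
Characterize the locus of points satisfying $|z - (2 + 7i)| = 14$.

|z - z0| = r describes a circle centered at z0 with radius r
Here z0 = 2 + 7i and r = 14
Locus: Circle centered at (2, 7) with radius 14


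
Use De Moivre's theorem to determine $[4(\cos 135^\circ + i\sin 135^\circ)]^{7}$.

By De Moivre: z^n = r^n(cos(nθ) + i sin(nθ))
= 4^7(cos(7*135°) + i sin(7*135°))
= 16384(cos 225° + i sin 225°)
= -8192*sqrt(2) - 8192*sqrt(2)i


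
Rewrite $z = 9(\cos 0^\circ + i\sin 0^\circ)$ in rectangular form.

a = r cos θ = 9 * 1 = 9
b = r sin θ = 9 * 0 = 0
z = 9


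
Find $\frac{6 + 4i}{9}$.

Divisor is real, so divide each part by 9:
= 2/3 + (4/9)i


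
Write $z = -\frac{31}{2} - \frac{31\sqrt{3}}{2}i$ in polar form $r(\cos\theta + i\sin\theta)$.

r = |z| = sqrt(a^2 + b^2) = sqrt((-31/2)^2 + (-31*sqrt(3)/2)^2) = sqrt(961/4 + 2883/4) = sqrt(961) = 31
θ = arctan(b/a) = arctan(-26.8468/-15.5) (quadrant-adjusted) = 240°
z = 31(cos 240° + i sin 240°)


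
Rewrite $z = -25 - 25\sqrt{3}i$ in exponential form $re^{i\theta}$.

r = |z| = sqrt((-25)^2 + (-25*sqrt(3))^2) = sqrt(625 + 1875) = sqrt(2500) = 50
θ = arctan(b/a) = arctan(-43.3013/-25) (quadrant-adjusted) = -120° = -2π/3
z = 50e^(-i*2π/3)


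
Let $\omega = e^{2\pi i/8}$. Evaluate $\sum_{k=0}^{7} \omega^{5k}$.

Let ζ = ω^5 = e^(2πi·5/8). Since 8 ∤ 5, ζ ≠ 1.
Sum = Σ_{k=0}^{7} ζ^k = (ζ^8 - 1)/(ζ - 1) = (ω^{5·8} - 1)/(ζ - 1) = (1 - 1)/(ζ - 1) = 0


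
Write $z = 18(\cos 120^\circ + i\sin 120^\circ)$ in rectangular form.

a = r cos θ = 18 * -1/2 = -9
b = r sin θ = 18 * sqrt(3)/2 = 9*sqrt(3)
z = -9 + 9*sqrt(3)i


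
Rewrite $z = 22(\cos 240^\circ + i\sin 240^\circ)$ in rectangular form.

a = r cos θ = 22 * -1/2 = -11
b = r sin θ = 22 * -sqrt(3)/2 = -11*sqrt(3)
z = -11 - 11*sqrt(3)i


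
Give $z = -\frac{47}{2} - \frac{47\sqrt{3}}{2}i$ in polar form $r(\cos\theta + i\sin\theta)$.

r = |z| = sqrt(a^2 + b^2) = sqrt((-47/2)^2 + (-47*sqrt(3)/2)^2) = sqrt(2209/4 + 6627/4) = sqrt(2209) = 47
θ = arctan(b/a) = arctan(-40.7032/-23.5) (quadrant-adjusted) = 240°
z = 47(cos 240° + i sin 240°)


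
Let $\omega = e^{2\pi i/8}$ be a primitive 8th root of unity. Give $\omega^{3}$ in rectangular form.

ω^3 = e^(2πi·3/8) = e^(i·3π/4)
= cos(3π/4) + i sin(3π/4)
= -sqrt(2)/2 + (sqrt(2)/2)i


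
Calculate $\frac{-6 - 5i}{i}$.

Multiply numerator and denominator by conjugate (-i):
= (-6 - 5i)(-i) / (0^2 + 1^2)
= (-5 + 6i) / 1
= -5 + 6i


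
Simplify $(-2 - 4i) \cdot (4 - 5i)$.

(a1*a2 - b1*b2) + (a1*b2 + b1*a2)i
= (-8 - 20) + (10 + (-16))i
= -28 - 6i


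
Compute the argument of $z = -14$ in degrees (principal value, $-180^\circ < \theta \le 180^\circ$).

b = 0 and a < 0, so z lies on the negative real axis: θ = 180°


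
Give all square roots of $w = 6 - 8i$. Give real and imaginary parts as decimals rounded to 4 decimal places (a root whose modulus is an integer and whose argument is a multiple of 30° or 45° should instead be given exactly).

|w| = 10, arg(w) ≈ 306.869898°
Root modulus = 10^(1/2) ≈ 3.162278
Root arguments: θ_k = (arg(w) + 360°k)/2 for k = 0, 1, ..., 1
Compute each root as (root modulus)(cos θ_k + i sin θ_k) using full-precision intermediates, then round to 4 decimal places.
Roots: -2.8284 + 1.4142i, 2.8284 - 1.4142i


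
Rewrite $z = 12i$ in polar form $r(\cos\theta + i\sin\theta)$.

r = |z| = sqrt(a^2 + b^2) = sqrt((0)^2 + (12)^2) = sqrt(0 + 144) = sqrt(144) = 12
a = 0 and b > 0, so z lies on the positive imaginary axis: θ = 90°
z = 12(cos 90° + i sin 90°)


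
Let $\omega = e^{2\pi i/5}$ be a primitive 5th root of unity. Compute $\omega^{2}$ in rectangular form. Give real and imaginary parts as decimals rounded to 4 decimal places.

ω^2 = e^(2πi·2/5) = e^(i·4π/5)
= cos(4π/5) + i sin(4π/5)
= -0.8090 + 0.5878i


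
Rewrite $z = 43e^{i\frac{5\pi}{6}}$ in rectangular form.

a = r cos θ = 43 * -sqrt(3)/2 = -43*sqrt(3)/2
b = r sin θ = 43 * 1/2 = 43/2
z = -43*sqrt(3)/2 + (43/2)i


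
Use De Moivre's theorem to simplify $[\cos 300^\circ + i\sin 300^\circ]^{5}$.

By De Moivre: z^n = r^n(cos(nθ) + i sin(nθ))
= 1^5(cos(5*300°) + i sin(5*300°))
= 1(cos 60° + i sin 60°)
= 1/2 + (sqrt(3)/2)i


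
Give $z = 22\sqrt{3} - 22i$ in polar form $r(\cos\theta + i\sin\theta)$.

r = |z| = sqrt(a^2 + b^2) = sqrt((22*sqrt(3))^2 + (-22)^2) = sqrt(1452 + 484) = sqrt(1936) = 44
θ = arctan(b/a) = arctan(-22/38.1051) (quadrant-adjusted) = 330°
z = 44(cos 330° + i sin 330°)


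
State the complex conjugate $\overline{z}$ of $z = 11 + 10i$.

If z = a + bi, then conjugate(z) = a - bi
conjugate(11 + 10i) = 11 - 10i


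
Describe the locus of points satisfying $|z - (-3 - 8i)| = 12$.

|z - z0| = r describes a circle centered at z0 with radius r
Here z0 = -3 - 8i and r = 12
Locus: Circle centered at (-3, -8) with radius 12


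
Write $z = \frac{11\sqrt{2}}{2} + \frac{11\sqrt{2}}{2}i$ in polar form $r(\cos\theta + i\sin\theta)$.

r = |z| = sqrt(a^2 + b^2) = sqrt((11*sqrt(2)/2)^2 + (11*sqrt(2)/2)^2) = sqrt(121/2 + 121/2) = sqrt(121) = 11
θ = arctan(b/a) = arctan(7.7782/7.7782) (quadrant-adjusted) = 45°
z = 11(cos 45° + i sin 45°)


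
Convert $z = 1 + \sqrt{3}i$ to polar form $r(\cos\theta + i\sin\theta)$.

r = |z| = sqrt(a^2 + b^2) = sqrt((1)^2 + (sqrt(3))^2) = sqrt(1 + 3) = sqrt(4) = 2
θ = arctan(b/a) = arctan(1.7321/1) (quadrant-adjusted) = 60°
z = 2(cos 60° + i sin 60°)


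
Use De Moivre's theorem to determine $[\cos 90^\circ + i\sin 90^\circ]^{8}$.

By De Moivre: z^n = r^n(cos(nθ) + i sin(nθ))
= 1^8(cos(8*90°) + i sin(8*90°))
= 1(cos 0° + i sin 0°)
= 1


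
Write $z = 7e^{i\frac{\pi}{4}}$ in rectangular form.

a = r cos θ = 7 * sqrt(2)/2 = 7*sqrt(2)/2
b = r sin θ = 7 * sqrt(2)/2 = 7*sqrt(2)/2
z = 7*sqrt(2)/2 + (7*sqrt(2)/2)i


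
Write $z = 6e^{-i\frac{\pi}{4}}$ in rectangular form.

a = r cos θ = 6 * sqrt(2)/2 = 3*sqrt(2)
b = r sin θ = 6 * -sqrt(2)/2 = -3*sqrt(2)
z = 3*sqrt(2) - 3*sqrt(2)i


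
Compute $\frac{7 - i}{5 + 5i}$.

Multiply numerator and denominator by conjugate (5 - 5i):
= (7 - i)(5 - 5i) / (5^2 + 5^2)
= (30 - 40i) / 50
Divide through by 10: (3 - 4i) / 5
= 3/5 - (4/5)i


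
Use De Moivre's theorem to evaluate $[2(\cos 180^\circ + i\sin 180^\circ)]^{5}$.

By De Moivre: z^n = r^n(cos(nθ) + i sin(nθ))
= 2^5(cos(5*180°) + i sin(5*180°))
= 32(cos 180° + i sin 180°)
= -32


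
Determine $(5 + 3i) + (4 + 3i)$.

(5 + 4) + (3 + 3)i = 9 + 6i


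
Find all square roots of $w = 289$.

|w| = 289, arg(w) = 0°
Root modulus = 289^(1/2) = 17
Root arguments: θ_k = (0° + 360°k)/2 for k = 0, 1, ..., 1
Roots: 17, -17


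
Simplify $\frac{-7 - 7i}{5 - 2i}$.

Multiply numerator and denominator by conjugate (5 + 2i):
= (-7 - 7i)(5 + 2i) / (5^2 + (-2)^2)
= (-21 - 49i) / 29
= -21/29 - (49/29)i


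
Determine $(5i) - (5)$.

(0 - 5) + (5 - 0)i = -5 + 5i


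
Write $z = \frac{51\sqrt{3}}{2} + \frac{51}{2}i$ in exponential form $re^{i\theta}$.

r = |z| = sqrt((51*sqrt(3)/2)^2 + (51/2)^2) = sqrt(7803/4 + 2601/4) = sqrt(2601) = 51
θ = arctan(b/a) = arctan(25.5/44.1673) (quadrant-adjusted) = 30° = π/6
z = 51e^(i*π/6)


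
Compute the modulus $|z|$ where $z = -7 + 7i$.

|z| = sqrt(a^2 + b^2) = sqrt((-7)^2 + 7^2) = sqrt(98) = sqrt(98)


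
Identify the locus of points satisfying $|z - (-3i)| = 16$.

|z - z0| = r describes a circle centered at z0 with radius r
Here z0 = -3i and r = 16
Locus: Circle centered at (0, -3) with radius 16


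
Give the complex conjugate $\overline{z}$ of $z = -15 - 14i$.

If z = a + bi, then conjugate(z) = a - bi
conjugate(-15 - 14i) = -15 + 14i


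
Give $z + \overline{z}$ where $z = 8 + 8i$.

z + conjugate(z) = (a + bi) + (a - bi) = 2a
= 2 * 8 = 16


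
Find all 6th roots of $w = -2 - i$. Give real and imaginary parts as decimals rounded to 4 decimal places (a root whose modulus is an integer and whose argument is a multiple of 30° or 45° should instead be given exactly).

|w| = sqrt(5) ≈ 2.236068, arg(w) ≈ 206.565051°
Root modulus = sqrt(5)^(1/6) ≈ 1.143530
Root arguments: θ_k = (arg(w) + 360°k)/6 for k = 0, 1, ..., 5
Compute each root as (root modulus)(cos θ_k + i sin θ_k) using full-precision intermediates, then round to 4 decimal places.
Roots: 0.9432 + 0.6465i, -0.0883 + 1.1401i, -1.0315 + 0.4936i, -0.9432 - 0.6465i, 0.0883 - 1.1401i, 1.0315 - 0.4936i


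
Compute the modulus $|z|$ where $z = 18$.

|z| = sqrt(a^2 + b^2) = sqrt(18^2 + 0^2) = sqrt(324) = 18


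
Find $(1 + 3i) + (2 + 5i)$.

(1 + 2) + (3 + 5)i = 3 + 8i


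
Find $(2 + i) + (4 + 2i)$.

(2 + 4) + (1 + 2)i = 6 + 3i


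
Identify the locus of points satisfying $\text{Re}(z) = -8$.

Re(z) = x where z = x + yi; the equation x = -8 is satisfied by all points with that x-coordinate
Locus: Vertical line x = -8


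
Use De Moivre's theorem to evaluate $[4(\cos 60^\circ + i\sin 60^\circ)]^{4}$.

By De Moivre: z^n = r^n(cos(nθ) + i sin(nθ))
= 4^4(cos(4*60°) + i sin(4*60°))
= 256(cos 240° + i sin 240°)
= -128 - 128*sqrt(3)i


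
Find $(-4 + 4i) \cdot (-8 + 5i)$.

(a1*a2 - b1*b2) + (a1*b2 + b1*a2)i
= (32 - 20) + (-20 + (-32))i
= 12 - 52i


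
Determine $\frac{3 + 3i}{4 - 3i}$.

Multiply numerator and denominator by conjugate (4 + 3i):
= (3 + 3i)(4 + 3i) / (4^2 + (-3)^2)
= (3 + 21i) / 25
= 3/25 + (21/25)i


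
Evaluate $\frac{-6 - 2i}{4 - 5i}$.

Multiply numerator and denominator by conjugate (4 + 5i):
= (-6 - 2i)(4 + 5i) / (4^2 + (-5)^2)
= (-14 - 38i) / 41
= -14/41 - (38/41)i


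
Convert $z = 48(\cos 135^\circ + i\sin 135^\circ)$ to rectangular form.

a = r cos θ = 48 * -sqrt(2)/2 = -24*sqrt(2)
b = r sin θ = 48 * sqrt(2)/2 = 24*sqrt(2)
z = -24*sqrt(2) + 24*sqrt(2)i


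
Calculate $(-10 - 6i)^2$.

(a + bi)^2 = a^2 - b^2 + 2abi
= (-10)^2 - (-6)^2 + 2*(-10)*(-6)i
= 64 + 120i


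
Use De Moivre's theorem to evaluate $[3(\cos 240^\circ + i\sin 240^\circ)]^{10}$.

By De Moivre: z^n = r^n(cos(nθ) + i sin(nθ))
= 3^10(cos(10*240°) + i sin(10*240°))
= 59049(cos 240° + i sin 240°)
= -59049/2 - (59049*sqrt(3)/2)i


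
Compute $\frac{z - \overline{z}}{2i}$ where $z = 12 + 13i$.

z - conjugate(z) = 2bi
(z - conjugate(z))/(2i) = 2bi/(2i) = b = 13


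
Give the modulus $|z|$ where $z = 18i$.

|z| = sqrt(a^2 + b^2) = sqrt(0^2 + 18^2) = sqrt(324) = 18


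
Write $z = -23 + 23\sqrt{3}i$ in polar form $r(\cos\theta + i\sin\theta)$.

r = |z| = sqrt(a^2 + b^2) = sqrt((-23)^2 + (23*sqrt(3))^2) = sqrt(529 + 1587) = sqrt(2116) = 46
θ = arctan(b/a) = arctan(39.8372/-23) (quadrant-adjusted) = 120°
z = 46(cos 120° + i sin 120°)


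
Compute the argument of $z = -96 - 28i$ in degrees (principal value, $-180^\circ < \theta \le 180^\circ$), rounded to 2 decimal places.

θ = arctan(b/a) = arctan(-28/-96) (quadrant-adjusted) = -163.74°


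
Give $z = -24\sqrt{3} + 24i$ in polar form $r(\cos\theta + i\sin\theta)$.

r = |z| = sqrt(a^2 + b^2) = sqrt((-24*sqrt(3))^2 + (24)^2) = sqrt(1728 + 576) = sqrt(2304) = 48
θ = arctan(b/a) = arctan(24/-41.5692) (quadrant-adjusted) = 150°
z = 48(cos 150° + i sin 150°)


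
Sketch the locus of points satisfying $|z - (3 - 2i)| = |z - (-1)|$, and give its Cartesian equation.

|z - z1| = |z - z2| means z is equidistant from z1 and z2,
i.e. the perpendicular bisector of the segment from (3, -2) to (-1, 0) (midpoint (1, -1)).
With z = x + yi, square both sides:
(x - 3)^2 + (y - (-2))^2 = (x - (-1))^2 + (y - 0)^2
The x^2 and y^2 terms cancel: -8x + 4y = 1 - 13 = -12
Simplify: 2x - y = 3
Locus: Perpendicular bisector of the segment from (3, -2) to (-1, 0): the line 2x - y = 3


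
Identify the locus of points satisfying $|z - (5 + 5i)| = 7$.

|z - z0| = r describes a circle centered at z0 with radius r
Here z0 = 5 + 5i and r = 7
Locus: Circle centered at (5, 5) with radius 7


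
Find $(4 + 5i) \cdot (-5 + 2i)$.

(a1*a2 - b1*b2) + (a1*b2 + b1*a2)i
= (-20 - 10) + (8 + (-25))i
= -30 - 17i


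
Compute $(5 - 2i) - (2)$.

(5 - 2) + (-2 - 0)i = 3 - 2i


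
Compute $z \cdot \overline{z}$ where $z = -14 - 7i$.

z * conjugate(z) = |z|^2 = a^2 + b^2
= (-14)^2 + (-7)^2 = 245


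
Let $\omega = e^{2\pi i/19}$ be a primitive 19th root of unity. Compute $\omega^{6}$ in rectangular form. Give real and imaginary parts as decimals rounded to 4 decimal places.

ω^6 = e^(2πi·6/19) = e^(i·12π/19)
= cos(12π/19) + i sin(12π/19)
= -0.4017 + 0.9158i


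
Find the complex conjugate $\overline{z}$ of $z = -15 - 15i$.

If z = a + bi, then conjugate(z) = a - bi
conjugate(-15 - 15i) = -15 + 15i


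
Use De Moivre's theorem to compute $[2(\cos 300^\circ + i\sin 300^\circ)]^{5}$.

By De Moivre: z^n = r^n(cos(nθ) + i sin(nθ))
= 2^5(cos(5*300°) + i sin(5*300°))
= 32(cos 60° + i sin 60°)
= 16 + 16*sqrt(3)i


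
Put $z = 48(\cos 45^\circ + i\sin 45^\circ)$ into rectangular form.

a = r cos θ = 48 * sqrt(2)/2 = 24*sqrt(2)
b = r sin θ = 48 * sqrt(2)/2 = 24*sqrt(2)
z = 24*sqrt(2) + 24*sqrt(2)i


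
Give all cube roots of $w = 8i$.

|w| = 8, arg(w) = 90°
Root modulus = 8^(1/3) = 2
Root arguments: θ_k = (90° + 360°k)/3 for k = 0, 1, ..., 2
Roots: sqrt(3) + i, -sqrt(3) + i, -2i


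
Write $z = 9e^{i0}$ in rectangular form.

a = r cos θ = 9 * 1 = 9
b = r sin θ = 9 * 0 = 0
z = 9


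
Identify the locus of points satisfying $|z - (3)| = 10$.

|z - z0| = r describes a circle centered at z0 with radius r
Here z0 = 3 and r = 10
Locus: Circle centered at (3, 0) with radius 10


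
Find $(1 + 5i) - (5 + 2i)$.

(1 - 5) + (5 - 2)i = -4 + 3i


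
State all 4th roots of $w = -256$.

|w| = 256, arg(w) = 180°
Root modulus = 256^(1/4) = 4
Root arguments: θ_k = (180° + 360°k)/4 for k = 0, 1, ..., 3
Roots: 2*sqrt(2) + 2*sqrt(2)i, -2*sqrt(2) + 2*sqrt(2)i, -2*sqrt(2) - 2*sqrt(2)i, 2*sqrt(2) - 2*sqrt(2)i


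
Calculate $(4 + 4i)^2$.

(a + bi)^2 = a^2 - b^2 + 2abi
= 4^2 - 4^2 + 2*4*4i
= 32i


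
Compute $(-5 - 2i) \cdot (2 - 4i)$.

(a1*a2 - b1*b2) + (a1*b2 + b1*a2)i
= (-10 - 8) + (20 + (-4))i
= -18 + 16i


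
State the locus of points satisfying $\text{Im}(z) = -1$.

Im(z) = y where z = x + yi; the equation y = -1 is satisfied by all points with that y-coordinate
Locus: Horizontal line y = -1


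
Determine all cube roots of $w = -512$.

|w| = 512, arg(w) = 180°
Root modulus = 512^(1/3) = 8
Root arguments: θ_k = (180° + 360°k)/3 for k = 0, 1, ..., 2
Roots: 4 + 4*sqrt(3)i, -8, 4 - 4*sqrt(3)i


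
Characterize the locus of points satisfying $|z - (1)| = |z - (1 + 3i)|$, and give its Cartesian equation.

|z - z1| = |z - z2| means z is equidistant from z1 and z2,
i.e. the perpendicular bisector of the segment from (1, 0) to (1, 3) (midpoint (1, 3/2)).
With z = x + yi, square both sides:
(x - 1)^2 + (y - 0)^2 = (x - 1)^2 + (y - 3)^2
The x^2 and y^2 terms cancel: 0x + 6y = 10 - 1 = 9
Simplify: y = 3/2
Locus: Perpendicular bisector of the segment from (1, 0) to (1, 3): the line y = 3/2


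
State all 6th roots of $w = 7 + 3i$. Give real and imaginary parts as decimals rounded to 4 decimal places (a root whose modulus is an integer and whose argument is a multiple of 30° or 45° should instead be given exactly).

|w| = sqrt(58) ≈ 7.615773, arg(w) ≈ 23.198591°
Root modulus = sqrt(58)^(1/6) ≈ 1.402660
Root arguments: θ_k = (arg(w) + 360°k)/6 for k = 0, 1, ..., 5
Compute each root as (root modulus)(cos θ_k + i sin θ_k) using full-precision intermediates, then round to 4 decimal places.
Roots: 1.3995 + 0.0946i, 0.6178 + 1.2593i, -0.7816 + 1.1647i, -1.3995 - 0.0946i, -0.6178 - 1.2593i, 0.7816 - 1.1647i


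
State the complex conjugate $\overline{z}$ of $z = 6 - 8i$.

If z = a + bi, then conjugate(z) = a - bi
conjugate(6 - 8i) = 6 + 8i


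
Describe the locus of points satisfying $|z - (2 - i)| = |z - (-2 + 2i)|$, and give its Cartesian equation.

|z - z1| = |z - z2| means z is equidistant from z1 and z2,
i.e. the perpendicular bisector of the segment from (2, -1) to (-2, 2) (midpoint (0, 1/2)).
With z = x + yi, square both sides:
(x - 2)^2 + (y - (-1))^2 = (x - (-2))^2 + (y - 2)^2
The x^2 and y^2 terms cancel: -8x + 6y = 8 - 5 = 3
Simplify: 8x - 6y = -3
Locus: Perpendicular bisector of the segment from (2, -1) to (-2, 2): the line 8x - 6y = -3


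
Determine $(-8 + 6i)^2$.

(a + bi)^2 = a^2 - b^2 + 2abi
= (-8)^2 - 6^2 + 2*(-8)*6i
= 28 - 96i


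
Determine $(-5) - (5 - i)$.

(-5 - 5) + (0 - (-1))i = -10 + i


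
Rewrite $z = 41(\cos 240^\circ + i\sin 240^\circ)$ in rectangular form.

a = r cos θ = 41 * -1/2 = -41/2
b = r sin θ = 41 * -sqrt(3)/2 = -41*sqrt(3)/2
z = -41/2 - (41*sqrt(3)/2)i


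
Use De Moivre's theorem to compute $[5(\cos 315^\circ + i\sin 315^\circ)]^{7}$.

By De Moivre: z^n = r^n(cos(nθ) + i sin(nθ))
= 5^7(cos(7*315°) + i sin(7*315°))
= 78125(cos 45° + i sin 45°)
= 78125*sqrt(2)/2 + (78125*sqrt(2)/2)i


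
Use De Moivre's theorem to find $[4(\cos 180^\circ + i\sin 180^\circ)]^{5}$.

By De Moivre: z^n = r^n(cos(nθ) + i sin(nθ))
= 4^5(cos(5*180°) + i sin(5*180°))
= 1024(cos 180° + i sin 180°)
= -1024


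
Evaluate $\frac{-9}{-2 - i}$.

Multiply numerator and denominator by conjugate (-2 + i):
= (-9)(-2 + i) / ((-2)^2 + (-1)^2)
= (18 - 9i) / 5
= 18/5 - (9/5)i


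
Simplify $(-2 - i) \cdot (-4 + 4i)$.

(a1*a2 - b1*b2) + (a1*b2 + b1*a2)i
= (8 - (-4)) + (-8 + 4)i
= 12 - 4i


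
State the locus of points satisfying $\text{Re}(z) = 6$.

Re(z) = x where z = x + yi; the equation x = 6 is satisfied by all points with that x-coordinate
Locus: Vertical line x = 6


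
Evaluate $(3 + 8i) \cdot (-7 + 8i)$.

(a1*a2 - b1*b2) + (a1*b2 + b1*a2)i
= (-21 - 64) + (24 + (-56))i
= -85 - 32i


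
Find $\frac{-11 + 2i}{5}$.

Divisor is real, so divide each part by 5:
= -11/5 + (2/5)i


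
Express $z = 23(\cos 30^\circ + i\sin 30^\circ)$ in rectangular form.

a = r cos θ = 23 * sqrt(3)/2 = 23*sqrt(3)/2
b = r sin θ = 23 * 1/2 = 23/2
z = 23*sqrt(3)/2 + (23/2)i


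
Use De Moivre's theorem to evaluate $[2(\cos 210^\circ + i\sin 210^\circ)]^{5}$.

By De Moivre: z^n = r^n(cos(nθ) + i sin(nθ))
= 2^5(cos(5*210°) + i sin(5*210°))
= 32(cos 330° + i sin 330°)
= 16*sqrt(3) - 16i


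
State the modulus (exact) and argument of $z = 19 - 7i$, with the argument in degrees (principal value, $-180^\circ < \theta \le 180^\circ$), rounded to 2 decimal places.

|z| = sqrt(19^2 + (-7)^2) = sqrt(410)
arg(z) = arctan(b/a) = arctan(-7/19) (quadrant-adjusted) = -20.22°


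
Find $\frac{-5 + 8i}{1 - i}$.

Multiply numerator and denominator by conjugate (1 + i):
= (-5 + 8i)(1 + i) / (1^2 + (-1)^2)
= (-13 + 3i) / 2
= -13/2 + (3/2)i


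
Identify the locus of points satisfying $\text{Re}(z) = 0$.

Re(z) = x where z = x + yi; the equation x = 0 is satisfied by all points with that x-coordinate
Locus: Vertical line x = 0


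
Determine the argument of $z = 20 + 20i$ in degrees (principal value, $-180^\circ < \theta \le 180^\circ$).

θ = arctan(b/a) = arctan(20/20) (quadrant-adjusted) = 45°


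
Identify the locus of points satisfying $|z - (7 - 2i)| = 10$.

|z - z0| = r describes a circle centered at z0 with radius r
Here z0 = 7 - 2i and r = 10
Locus: Circle centered at (7, -2) with radius 10


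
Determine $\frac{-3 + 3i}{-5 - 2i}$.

Multiply numerator and denominator by conjugate (-5 + 2i):
= (-3 + 3i)(-5 + 2i) / ((-5)^2 + (-2)^2)
= (9 - 21i) / 29
= 9/29 - (21/29)i


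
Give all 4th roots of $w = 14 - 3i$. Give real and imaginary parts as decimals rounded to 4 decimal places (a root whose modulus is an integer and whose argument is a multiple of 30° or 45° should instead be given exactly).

|w| = sqrt(205) ≈ 14.317821, arg(w) ≈ 347.905243°
Root modulus = sqrt(205)^(1/4) ≈ 1.945222
Root arguments: θ_k = (arg(w) + 360°k)/4 for k = 0, 1, ..., 3
Compute each root as (root modulus)(cos θ_k + i sin θ_k) using full-precision intermediates, then round to 4 decimal places.
Roots: 0.1026 + 1.9425i, -1.9425 + 0.1026i, -0.1026 - 1.9425i, 1.9425 - 0.1026i


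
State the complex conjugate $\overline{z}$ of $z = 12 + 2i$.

If z = a + bi, then conjugate(z) = a - bi
conjugate(12 + 2i) = 12 - 2i


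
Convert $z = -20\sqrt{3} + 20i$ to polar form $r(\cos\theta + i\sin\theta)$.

r = |z| = sqrt(a^2 + b^2) = sqrt((-20*sqrt(3))^2 + (20)^2) = sqrt(1200 + 400) = sqrt(1600) = 40
θ = arctan(b/a) = arctan(20/-34.641) (quadrant-adjusted) = 150°
z = 40(cos 150° + i sin 150°)


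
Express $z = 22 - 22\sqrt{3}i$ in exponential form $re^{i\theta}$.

r = |z| = sqrt((22)^2 + (-22*sqrt(3))^2) = sqrt(484 + 1452) = sqrt(1936) = 44
θ = arctan(b/a) = arctan(-38.1051/22) (quadrant-adjusted) = -60° = -π/3
z = 44e^(-i*π/3)


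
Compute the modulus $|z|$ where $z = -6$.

|z| = sqrt(a^2 + b^2) = sqrt((-6)^2 + 0^2) = sqrt(36) = 6


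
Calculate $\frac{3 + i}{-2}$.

Divisor is real, so divide each part by -2:
= -3/2 - (1/2)i


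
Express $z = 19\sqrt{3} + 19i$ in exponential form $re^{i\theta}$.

r = |z| = sqrt((19*sqrt(3))^2 + (19)^2) = sqrt(1083 + 361) = sqrt(1444) = 38
θ = arctan(b/a) = arctan(19/32.909) (quadrant-adjusted) = 30° = π/6
z = 38e^(i*π/6)


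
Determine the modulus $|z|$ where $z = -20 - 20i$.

|z| = sqrt(a^2 + b^2) = sqrt((-20)^2 + (-20)^2) = sqrt(800) = sqrt(800)


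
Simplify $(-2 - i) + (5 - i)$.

(-2 + 5) + (-1 + (-1))i = 3 - 2i


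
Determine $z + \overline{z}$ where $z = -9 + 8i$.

z + conjugate(z) = (a + bi) + (a - bi) = 2a
= 2 * (-9) = -18


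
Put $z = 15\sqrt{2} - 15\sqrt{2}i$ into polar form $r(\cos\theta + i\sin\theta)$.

r = |z| = sqrt(a^2 + b^2) = sqrt((15*sqrt(2))^2 + (-15*sqrt(2))^2) = sqrt(450 + 450) = sqrt(900) = 30
θ = arctan(b/a) = arctan(-21.2132/21.2132) (quadrant-adjusted) = 315°
z = 30(cos 315° + i sin 315°)


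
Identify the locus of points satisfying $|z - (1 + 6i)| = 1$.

|z - z0| = r describes a circle centered at z0 with radius r
Here z0 = 1 + 6i and r = 1
Locus: Circle centered at (1, 6) with radius 1


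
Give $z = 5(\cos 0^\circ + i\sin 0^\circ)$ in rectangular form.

a = r cos θ = 5 * 1 = 5
b = r sin θ = 5 * 0 = 0
z = 5


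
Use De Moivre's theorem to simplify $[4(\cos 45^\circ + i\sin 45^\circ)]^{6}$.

By De Moivre: z^n = r^n(cos(nθ) + i sin(nθ))
= 4^6(cos(6*45°) + i sin(6*45°))
= 4096(cos 270° + i sin 270°)
= -4096i


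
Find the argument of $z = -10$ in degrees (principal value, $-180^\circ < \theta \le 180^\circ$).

b = 0 and a < 0, so z lies on the negative real axis: θ = 180°


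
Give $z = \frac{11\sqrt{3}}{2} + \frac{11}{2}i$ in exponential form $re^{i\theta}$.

r = |z| = sqrt((11*sqrt(3)/2)^2 + (11/2)^2) = sqrt(363/4 + 121/4) = sqrt(121) = 11
θ = arctan(b/a) = arctan(5.5/9.5263) (quadrant-adjusted) = 30° = π/6
z = 11e^(i*π/6)


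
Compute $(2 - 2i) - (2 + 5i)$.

(2 - 2) + (-2 - 5)i = -7i


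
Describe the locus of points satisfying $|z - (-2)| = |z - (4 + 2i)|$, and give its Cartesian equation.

|z - z1| = |z - z2| means z is equidistant from z1 and z2,
i.e. the perpendicular bisector of the segment from (-2, 0) to (4, 2) (midpoint (1, 1)).
With z = x + yi, square both sides:
(x - (-2))^2 + (y - 0)^2 = (x - 4)^2 + (y - 2)^2
The x^2 and y^2 terms cancel: 12x + 4y = 20 - 4 = 16
Simplify: 3x + y = 4
Locus: Perpendicular bisector of the segment from (-2, 0) to (4, 2): the line 3x + y = 4


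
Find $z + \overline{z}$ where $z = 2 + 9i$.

z + conjugate(z) = (a + bi) + (a - bi) = 2a
= 2 * 2 = 4


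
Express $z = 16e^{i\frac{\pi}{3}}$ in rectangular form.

a = r cos θ = 16 * 1/2 = 8
b = r sin θ = 16 * sqrt(3)/2 = 8*sqrt(3)
z = 8 + 8*sqrt(3)i


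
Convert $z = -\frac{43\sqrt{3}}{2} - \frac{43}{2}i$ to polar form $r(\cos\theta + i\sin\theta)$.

r = |z| = sqrt(a^2 + b^2) = sqrt((-43*sqrt(3)/2)^2 + (-43/2)^2) = sqrt(5547/4 + 1849/4) = sqrt(1849) = 43
θ = arctan(b/a) = arctan(-21.5/-37.2391) (quadrant-adjusted) = 210°
z = 43(cos 210° + i sin 210°)


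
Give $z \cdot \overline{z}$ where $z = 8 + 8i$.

z * conjugate(z) = |z|^2 = a^2 + b^2
= 8^2 + 8^2 = 128


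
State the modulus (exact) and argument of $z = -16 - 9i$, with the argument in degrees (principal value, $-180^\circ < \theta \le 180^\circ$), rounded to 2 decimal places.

|z| = sqrt((-16)^2 + (-9)^2) = sqrt(337)
arg(z) = arctan(b/a) = arctan(-9/-16) (quadrant-adjusted) = -150.64°


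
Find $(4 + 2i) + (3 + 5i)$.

(4 + 3) + (2 + 5)i = 7 + 7i


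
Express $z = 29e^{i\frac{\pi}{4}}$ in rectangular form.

a = r cos θ = 29 * sqrt(2)/2 = 29*sqrt(2)/2
b = r sin θ = 29 * sqrt(2)/2 = 29*sqrt(2)/2
z = 29*sqrt(2)/2 + (29*sqrt(2)/2)i


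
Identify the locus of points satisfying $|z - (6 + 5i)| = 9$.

|z - z0| = r describes a circle centered at z0 with radius r
Here z0 = 6 + 5i and r = 9
Locus: Circle centered at (6, 5) with radius 9


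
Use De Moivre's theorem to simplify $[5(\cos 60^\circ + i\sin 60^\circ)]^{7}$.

By De Moivre: z^n = r^n(cos(nθ) + i sin(nθ))
= 5^7(cos(7*60°) + i sin(7*60°))
= 78125(cos 60° + i sin 60°)
= 78125/2 + (78125*sqrt(3)/2)i


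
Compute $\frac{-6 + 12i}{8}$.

Divisor is real, so divide each part by 8:
= -3/4 + (3/2)i


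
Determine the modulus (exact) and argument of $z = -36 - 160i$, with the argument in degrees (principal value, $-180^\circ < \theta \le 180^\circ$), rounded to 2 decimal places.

|z| = sqrt((-36)^2 + (-160)^2) = 164
arg(z) = arctan(b/a) = arctan(-160/-36) (quadrant-adjusted) = -102.68°


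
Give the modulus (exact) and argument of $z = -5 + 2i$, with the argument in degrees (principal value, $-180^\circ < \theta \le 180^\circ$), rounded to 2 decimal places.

|z| = sqrt((-5)^2 + 2^2) = sqrt(29)
arg(z) = arctan(b/a) = arctan(2/-5) (quadrant-adjusted) = 158.20°


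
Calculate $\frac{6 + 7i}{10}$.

Divisor is real, so divide each part by 10:
= 3/5 + (7/10)i


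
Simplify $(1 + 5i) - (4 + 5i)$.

(1 - 4) + (5 - 5)i = -3


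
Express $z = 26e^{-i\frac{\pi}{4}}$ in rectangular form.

a = r cos θ = 26 * sqrt(2)/2 = 13*sqrt(2)
b = r sin θ = 26 * -sqrt(2)/2 = -13*sqrt(2)
z = 13*sqrt(2) - 13*sqrt(2)i


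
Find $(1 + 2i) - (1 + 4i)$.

(1 - 1) + (2 - 4)i = -2i


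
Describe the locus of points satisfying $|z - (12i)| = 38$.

|z - z0| = r describes a circle centered at z0 with radius r
Here z0 = 12i and r = 38
Locus: Circle centered at (0, 12) with radius 38


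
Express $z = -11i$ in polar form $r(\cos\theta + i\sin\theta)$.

r = |z| = sqrt(a^2 + b^2) = sqrt((0)^2 + (-11)^2) = sqrt(0 + 121) = sqrt(121) = 11
a = 0 and b < 0, so z lies on the negative imaginary axis: θ = 270°
z = 11(cos 270° + i sin 270°)


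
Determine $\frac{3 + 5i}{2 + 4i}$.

Multiply numerator and denominator by conjugate (2 - 4i):
= (3 + 5i)(2 - 4i) / (2^2 + 4^2)
= (26 - 2i) / 20
Divide through by 2: (13 - i) / 10
= 13/10 - (1/10)i


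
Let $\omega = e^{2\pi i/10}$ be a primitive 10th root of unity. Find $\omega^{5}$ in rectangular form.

ω^5 = e^(2πi·5/10) = e^(i·1π)
= cos(1π) + i sin(1π)
= -1


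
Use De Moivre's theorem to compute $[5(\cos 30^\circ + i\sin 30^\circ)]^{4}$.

By De Moivre: z^n = r^n(cos(nθ) + i sin(nθ))
= 5^4(cos(4*30°) + i sin(4*30°))
= 625(cos 120° + i sin 120°)
= -625/2 + (625*sqrt(3)/2)i


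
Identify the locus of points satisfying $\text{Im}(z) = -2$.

Im(z) = y where z = x + yi; the equation y = -2 is satisfied by all points with that y-coordinate
Locus: Horizontal line y = -2


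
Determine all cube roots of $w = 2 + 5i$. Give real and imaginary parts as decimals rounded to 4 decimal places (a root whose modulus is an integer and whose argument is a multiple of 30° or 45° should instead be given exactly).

|w| = sqrt(29) ≈ 5.385165, arg(w) ≈ 68.198591°
Root modulus = sqrt(29)^(1/3) ≈ 1.752803
Root arguments: θ_k = (arg(w) + 360°k)/3 for k = 0, 1, ..., 2
Compute each root as (root modulus)(cos θ_k + i sin θ_k) using full-precision intermediates, then round to 4 decimal places.
Roots: 1.6166 + 0.6773i, -1.3949 + 1.0614i, -0.2217 - 1.7387i


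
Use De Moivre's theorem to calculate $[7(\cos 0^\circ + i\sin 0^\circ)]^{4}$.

By De Moivre: z^n = r^n(cos(nθ) + i sin(nθ))
= 7^4(cos(4*0°) + i sin(4*0°))
= 2401(cos 0° + i sin 0°)
= 2401


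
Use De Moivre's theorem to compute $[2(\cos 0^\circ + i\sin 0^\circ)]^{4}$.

By De Moivre: z^n = r^n(cos(nθ) + i sin(nθ))
= 2^4(cos(4*0°) + i sin(4*0°))
= 16(cos 0° + i sin 0°)
= 16


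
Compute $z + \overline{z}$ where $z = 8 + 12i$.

z + conjugate(z) = (a + bi) + (a - bi) = 2a
= 2 * 8 = 16


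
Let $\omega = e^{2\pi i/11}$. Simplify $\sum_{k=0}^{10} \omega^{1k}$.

Let ζ = ω^1 = e^(2πi·1/11). Since 11 ∤ 1, ζ ≠ 1.
Sum = Σ_{k=0}^{10} ζ^k = (ζ^11 - 1)/(ζ - 1) = (ω^{1·11} - 1)/(ζ - 1) = (1 - 1)/(ζ - 1) = 0


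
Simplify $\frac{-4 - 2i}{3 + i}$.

Multiply numerator and denominator by conjugate (3 - i):
= (-4 - 2i)(3 - i) / (3^2 + 1^2)
= (-14 - 2i) / 10
Divide through by 2: (-7 - i) / 5
= -7/5 - (1/5)i


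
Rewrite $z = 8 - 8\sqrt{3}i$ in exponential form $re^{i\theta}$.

r = |z| = sqrt((8)^2 + (-8*sqrt(3))^2) = sqrt(64 + 192) = sqrt(256) = 16
θ = arctan(b/a) = arctan(-13.8564/8) (quadrant-adjusted) = -60° = -π/3
z = 16e^(-i*π/3)


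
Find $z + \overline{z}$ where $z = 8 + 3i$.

z + conjugate(z) = (a + bi) + (a - bi) = 2a
= 2 * 8 = 16


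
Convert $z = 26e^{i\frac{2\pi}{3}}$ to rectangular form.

a = r cos θ = 26 * -1/2 = -13
b = r sin θ = 26 * sqrt(3)/2 = 13*sqrt(3)
z = -13 + 13*sqrt(3)i


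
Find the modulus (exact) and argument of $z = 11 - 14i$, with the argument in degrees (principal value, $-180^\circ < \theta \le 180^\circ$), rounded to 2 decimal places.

|z| = sqrt(11^2 + (-14)^2) = sqrt(317)
arg(z) = arctan(b/a) = arctan(-14/11) (quadrant-adjusted) = -51.84°


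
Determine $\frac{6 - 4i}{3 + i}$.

Multiply numerator and denominator by conjugate (3 - i):
= (6 - 4i)(3 - i) / (3^2 + 1^2)
= (14 - 18i) / 10
Divide through by 2: (7 - 9i) / 5
= 7/5 - (9/5)i


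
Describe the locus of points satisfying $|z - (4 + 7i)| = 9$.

|z - z0| = r describes a circle centered at z0 with radius r
Here z0 = 4 + 7i and r = 9
Locus: Circle centered at (4, 7) with radius 9


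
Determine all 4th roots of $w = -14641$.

|w| = 14641, arg(w) = 180°
Root modulus = 14641^(1/4) = 11
Root arguments: θ_k = (180° + 360°k)/4 for k = 0, 1, ..., 3
Roots: 11*sqrt(2)/2 + (11*sqrt(2)/2)i, -11*sqrt(2)/2 + (11*sqrt(2)/2)i, -11*sqrt(2)/2 - (11*sqrt(2)/2)i, 11*sqrt(2)/2 - (11*sqrt(2)/2)i


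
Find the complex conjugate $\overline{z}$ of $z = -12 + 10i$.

If z = a + bi, then conjugate(z) = a - bi
conjugate(-12 + 10i) = -12 - 10i


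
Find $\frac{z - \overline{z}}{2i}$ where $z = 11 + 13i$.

z - conjugate(z) = 2bi
(z - conjugate(z))/(2i) = 2bi/(2i) = b = 13


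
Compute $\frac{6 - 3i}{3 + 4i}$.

Multiply numerator and denominator by conjugate (3 - 4i):
= (6 - 3i)(3 - 4i) / (3^2 + 4^2)
= (6 - 33i) / 25
= 6/25 - (33/25)i


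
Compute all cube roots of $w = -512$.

|w| = 512, arg(w) = 180°
Root modulus = 512^(1/3) = 8
Root arguments: θ_k = (180° + 360°k)/3 for k = 0, 1, ..., 2
Roots: 4 + 4*sqrt(3)i, -8, 4 - 4*sqrt(3)i


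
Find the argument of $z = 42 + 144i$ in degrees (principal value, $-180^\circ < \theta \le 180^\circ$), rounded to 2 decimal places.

θ = arctan(b/a) = arctan(144/42) (quadrant-adjusted) = 73.74°


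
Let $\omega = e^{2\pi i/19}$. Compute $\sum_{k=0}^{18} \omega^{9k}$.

Let ζ = ω^9 = e^(2πi·9/19). Since 19 ∤ 9, ζ ≠ 1.
Sum = Σ_{k=0}^{18} ζ^k = (ζ^19 - 1)/(ζ - 1) = (ω^{9·19} - 1)/(ζ - 1) = (1 - 1)/(ζ - 1) = 0


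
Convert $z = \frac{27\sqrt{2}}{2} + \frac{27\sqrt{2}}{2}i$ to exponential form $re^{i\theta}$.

r = |z| = sqrt((27*sqrt(2)/2)^2 + (27*sqrt(2)/2)^2) = sqrt(729/2 + 729/2) = sqrt(729) = 27
θ = arctan(b/a) = arctan(19.0919/19.0919) (quadrant-adjusted) = 45° = π/4
z = 27e^(i*π/4)


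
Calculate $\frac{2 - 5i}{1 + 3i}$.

Multiply numerator and denominator by conjugate (1 - 3i):
= (2 - 5i)(1 - 3i) / (1^2 + 3^2)
= (-13 - 11i) / 10
= -13/10 - (11/10)i


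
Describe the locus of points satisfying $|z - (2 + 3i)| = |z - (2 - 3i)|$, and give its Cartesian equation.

|z - z1| = |z - z2| means z is equidistant from z1 and z2,
i.e. the perpendicular bisector of the segment from (2, 3) to (2, -3) (midpoint (2, 0)).
With z = x + yi, square both sides:
(x - 2)^2 + (y - 3)^2 = (x - 2)^2 + (y - (-3))^2
The x^2 and y^2 terms cancel: 0x + (-12)y = 13 - 13 = 0
Simplify: y = 0
Locus: Perpendicular bisector of the segment from (2, 3) to (2, -3): the line y = 0


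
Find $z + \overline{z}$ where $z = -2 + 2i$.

z + conjugate(z) = (a + bi) + (a - bi) = 2a
= 2 * (-2) = -4


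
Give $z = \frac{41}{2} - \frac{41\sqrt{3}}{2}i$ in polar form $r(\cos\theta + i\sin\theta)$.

r = |z| = sqrt(a^2 + b^2) = sqrt((41/2)^2 + (-41*sqrt(3)/2)^2) = sqrt(1681/4 + 5043/4) = sqrt(1681) = 41
θ = arctan(b/a) = arctan(-35.507/20.5) (quadrant-adjusted) = 300°
z = 41(cos 300° + i sin 300°)


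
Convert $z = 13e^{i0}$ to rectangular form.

a = r cos θ = 13 * 1 = 13
b = r sin θ = 13 * 0 = 0
z = 13


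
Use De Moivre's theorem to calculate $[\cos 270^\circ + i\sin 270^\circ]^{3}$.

By De Moivre: z^n = r^n(cos(nθ) + i sin(nθ))
= 1^3(cos(3*270°) + i sin(3*270°))
= 1(cos 90° + i sin 90°)
= i


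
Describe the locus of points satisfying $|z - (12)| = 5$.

|z - z0| = r describes a circle centered at z0 with radius r
Here z0 = 12 and r = 5
Locus: Circle centered at (12, 0) with radius 5


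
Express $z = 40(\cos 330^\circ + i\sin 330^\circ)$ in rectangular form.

a = r cos θ = 40 * sqrt(3)/2 = 20*sqrt(3)
b = r sin θ = 40 * -1/2 = -20
z = 20*sqrt(3) - 20i


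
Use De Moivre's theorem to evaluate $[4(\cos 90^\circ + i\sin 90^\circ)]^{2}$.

By De Moivre: z^n = r^n(cos(nθ) + i sin(nθ))
= 4^2(cos(2*90°) + i sin(2*90°))
= 16(cos 180° + i sin 180°)
= -16


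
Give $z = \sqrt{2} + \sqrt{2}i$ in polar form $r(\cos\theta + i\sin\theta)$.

r = |z| = sqrt(a^2 + b^2) = sqrt((sqrt(2))^2 + (sqrt(2))^2) = sqrt(2 + 2) = sqrt(4) = 2
θ = arctan(b/a) = arctan(1.4142/1.4142) (quadrant-adjusted) = 45°
z = 2(cos 45° + i sin 45°)


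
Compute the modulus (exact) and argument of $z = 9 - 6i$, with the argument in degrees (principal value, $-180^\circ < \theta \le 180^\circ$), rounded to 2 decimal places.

|z| = sqrt(9^2 + (-6)^2) = sqrt(117)
arg(z) = arctan(b/a) = arctan(-6/9) (quadrant-adjusted) = -33.69°


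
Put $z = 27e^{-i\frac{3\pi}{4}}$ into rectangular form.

a = r cos θ = 27 * -sqrt(2)/2 = -27*sqrt(2)/2
b = r sin θ = 27 * -sqrt(2)/2 = -27*sqrt(2)/2
z = -27*sqrt(2)/2 - (27*sqrt(2)/2)i


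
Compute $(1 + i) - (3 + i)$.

(1 - 3) + (1 - 1)i = -2


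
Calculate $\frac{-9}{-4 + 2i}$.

Multiply numerator and denominator by conjugate (-4 - 2i):
= (-9)(-4 - 2i) / ((-4)^2 + 2^2)
= (36 + 18i) / 20
Divide through by 2: (18 + 9i) / 10
= 9/5 + (9/10)i
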